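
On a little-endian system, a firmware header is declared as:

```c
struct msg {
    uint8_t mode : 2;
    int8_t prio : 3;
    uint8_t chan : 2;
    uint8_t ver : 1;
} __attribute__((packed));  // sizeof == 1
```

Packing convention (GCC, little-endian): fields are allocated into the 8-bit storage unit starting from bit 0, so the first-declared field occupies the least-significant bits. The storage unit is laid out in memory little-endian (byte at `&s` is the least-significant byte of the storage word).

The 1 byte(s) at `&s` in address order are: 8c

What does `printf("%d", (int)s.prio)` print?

[0]=0x8c (little-endian) → word 0x8c
mode:2 @ bit 0 → (0x8c>>0)&0x3 = 0x0
prio:3 @ bit 2 → (0x8c>>2)&0x7 = 0x3  ←
chan:2 @ bit 5 → (0x8c>>5)&0x3 = 0x0
ver:1 @ bit 7 → (0x8c>>7)&0x1 = 0x1
prio signed 3b, MSB=0: value = 3

3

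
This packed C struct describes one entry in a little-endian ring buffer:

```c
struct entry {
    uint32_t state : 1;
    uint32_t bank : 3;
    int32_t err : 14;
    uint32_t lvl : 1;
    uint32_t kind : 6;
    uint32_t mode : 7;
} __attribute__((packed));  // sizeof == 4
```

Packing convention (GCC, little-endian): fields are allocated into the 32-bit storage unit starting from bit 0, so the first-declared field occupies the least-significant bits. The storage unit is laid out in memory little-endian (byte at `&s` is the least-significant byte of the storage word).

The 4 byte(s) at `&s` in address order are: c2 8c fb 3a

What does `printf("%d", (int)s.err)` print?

[0]=0xc2 [1]=0x8c [2]=0xfb [3]=0x3a (little-endian) → word 0x3afb8cc2
state [0+:1] = (word>>0) & 0x1 = 0
bank [1+:3] = (word>>1) & 0x7 = 1
err [4+:14] = (word>>4) & 0x3fff = 14540  ←
lvl [18+:1] = (word>>18) & 0x1 = 0
kind [19+:6] = (word>>19) & 0x3f = 31
mode [25+:7] = (word>>25) & 0x7f = 29
err signed 14b, MSB=1: 14540 - 16384 = -1844

-1844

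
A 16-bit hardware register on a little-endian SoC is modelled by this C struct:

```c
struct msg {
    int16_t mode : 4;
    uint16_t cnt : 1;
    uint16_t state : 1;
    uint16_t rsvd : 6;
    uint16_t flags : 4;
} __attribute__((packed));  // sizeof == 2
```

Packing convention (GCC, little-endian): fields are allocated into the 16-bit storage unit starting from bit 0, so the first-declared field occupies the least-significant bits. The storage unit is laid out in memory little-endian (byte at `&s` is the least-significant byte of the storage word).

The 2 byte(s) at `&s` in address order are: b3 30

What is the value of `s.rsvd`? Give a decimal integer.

2

[0]=0xb3 [1]=0x30 (little-endian) → word 0x30b3
mode:4 @ bit 0 → (0x30b3>>0)&0xf = 0x3
cnt:1 @ bit 4 → (0x30b3>>4)&0x1 = 0x1
state:1 @ bit 5 → (0x30b3>>5)&0x1 = 0x1
rsvd:6 @ bit 6 → (0x30b3>>6)&0x3f = 0x2  ←
flags:4 @ bit 12 → (0x30b3>>12)&0xf = 0x3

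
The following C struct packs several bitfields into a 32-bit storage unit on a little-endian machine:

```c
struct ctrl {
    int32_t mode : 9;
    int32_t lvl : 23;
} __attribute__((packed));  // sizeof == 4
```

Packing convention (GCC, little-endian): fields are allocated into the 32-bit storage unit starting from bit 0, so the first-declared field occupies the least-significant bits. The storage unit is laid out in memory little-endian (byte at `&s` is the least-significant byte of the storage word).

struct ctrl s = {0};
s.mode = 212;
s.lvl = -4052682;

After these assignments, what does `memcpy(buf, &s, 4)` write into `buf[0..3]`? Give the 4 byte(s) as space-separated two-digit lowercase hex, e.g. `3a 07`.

d4 6c 52 84

mode (9b) val=212 bits=0xd4 at bit 0: 0x000000d4
lvl (23b) val=-4052682 bits=0x422936 at bit 9: 0x84526cd4
word = 0x84526cd4 → little-endian bytes:
  [0]=0xd4  [1]=0x6c  [2]=0x52  [3]=0x84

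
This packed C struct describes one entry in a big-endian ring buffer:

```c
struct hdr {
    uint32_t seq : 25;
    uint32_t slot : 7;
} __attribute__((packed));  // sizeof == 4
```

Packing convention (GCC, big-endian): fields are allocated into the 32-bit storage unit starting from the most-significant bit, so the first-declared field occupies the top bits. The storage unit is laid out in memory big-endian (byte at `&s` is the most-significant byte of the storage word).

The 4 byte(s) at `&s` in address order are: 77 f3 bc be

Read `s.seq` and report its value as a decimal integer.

[0]=0x77 [1]=0xf3 [2]=0xbc [3]=0xbe (big-endian) → word 0x77f3bcbe
seq [7+:25] = (word>>7) & 0x1ffffff = 15722361  ←
slot [0+:7] = (word>>0) & 0x7f = 62

15722361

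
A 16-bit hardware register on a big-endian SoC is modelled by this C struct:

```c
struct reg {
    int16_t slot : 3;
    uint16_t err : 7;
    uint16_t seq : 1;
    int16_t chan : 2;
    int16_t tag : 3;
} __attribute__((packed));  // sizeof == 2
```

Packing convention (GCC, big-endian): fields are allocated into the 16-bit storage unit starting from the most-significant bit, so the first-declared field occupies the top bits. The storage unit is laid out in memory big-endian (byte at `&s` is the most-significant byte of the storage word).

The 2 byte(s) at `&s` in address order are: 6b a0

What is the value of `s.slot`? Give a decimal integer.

3

[0]=0x6b [1]=0xa0 (big-endian) → word 0x6ba0
slot [13+:3] = (word>>13) & 0x7 = 3  ←
err [6+:7] = (word>>6) & 0x7f = 46
seq [5+:1] = (word>>5) & 0x1 = 1
chan [3+:2] = (word>>3) & 0x3 = 0
tag [0+:3] = (word>>0) & 0x7 = 0
slot signed 3b, MSB=0: value = 3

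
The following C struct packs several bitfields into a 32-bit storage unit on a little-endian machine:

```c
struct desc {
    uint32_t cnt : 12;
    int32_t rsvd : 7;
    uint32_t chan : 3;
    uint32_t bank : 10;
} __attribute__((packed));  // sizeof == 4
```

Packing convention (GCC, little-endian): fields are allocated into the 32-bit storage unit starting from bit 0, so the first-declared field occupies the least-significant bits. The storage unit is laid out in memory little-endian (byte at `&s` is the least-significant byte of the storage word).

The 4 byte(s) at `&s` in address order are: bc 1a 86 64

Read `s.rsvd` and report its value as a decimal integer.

-31

[0]=0xbc [1]=0x1a [2]=0x86 [3]=0x64 (little-endian) → word 0x64861abc
cnt [0+:12] = (word>>0) & 0xfff = 2748
rsvd [12+:7] = (word>>12) & 0x7f = 97  ←
chan [19+:3] = (word>>19) & 0x7 = 0
bank [22+:10] = (word>>22) & 0x3ff = 402
rsvd signed 7b, MSB=1: 97 - 128 = -31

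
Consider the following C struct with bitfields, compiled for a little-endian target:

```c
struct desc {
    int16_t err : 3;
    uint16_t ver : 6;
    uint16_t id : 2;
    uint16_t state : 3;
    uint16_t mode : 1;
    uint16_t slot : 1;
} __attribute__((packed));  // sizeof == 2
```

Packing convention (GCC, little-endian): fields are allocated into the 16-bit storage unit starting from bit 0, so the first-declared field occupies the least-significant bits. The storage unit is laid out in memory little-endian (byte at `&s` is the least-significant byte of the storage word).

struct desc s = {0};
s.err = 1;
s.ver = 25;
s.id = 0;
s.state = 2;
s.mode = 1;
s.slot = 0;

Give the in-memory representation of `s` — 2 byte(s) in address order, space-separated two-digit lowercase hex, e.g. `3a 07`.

c9 50

err (3b) val=1 bits=0x1 at bit 0: 0x0001
ver (6b) val=25 bits=0x19 at bit 3: 0x00c9
id (2b) val=0 bits=0x0 at bit 9: 0x00c9
state (3b) val=2 bits=0x2 at bit 11: 0x10c9
mode (1b) val=1 bits=0x1 at bit 14: 0x50c9
slot (1b) val=0 bits=0x0 at bit 15: 0x50c9
word = 0x50c9 → little-endian bytes:
  [0]=0xc9  [1]=0x50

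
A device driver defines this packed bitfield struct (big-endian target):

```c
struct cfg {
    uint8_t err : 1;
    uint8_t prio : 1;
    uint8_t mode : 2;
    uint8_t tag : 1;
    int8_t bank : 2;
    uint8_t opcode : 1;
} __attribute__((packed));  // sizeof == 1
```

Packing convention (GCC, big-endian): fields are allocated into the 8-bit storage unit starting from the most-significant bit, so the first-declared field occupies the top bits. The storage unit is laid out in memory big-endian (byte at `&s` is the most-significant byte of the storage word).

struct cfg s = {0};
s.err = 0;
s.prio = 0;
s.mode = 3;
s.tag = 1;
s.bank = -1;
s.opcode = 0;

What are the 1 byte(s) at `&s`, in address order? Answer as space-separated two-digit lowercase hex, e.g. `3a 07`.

err:1 = 0 → 0x0 << 7 → word 0x00
prio:1 = 0 → 0x0 << 6 → word 0x00
mode:2 = 3 → 0x3 << 4 → word 0x30
tag:1 = 1 → 0x1 << 3 → word 0x38
bank:2 = -1 → 0x3 << 1 → word 0x3e
opcode:1 = 0 → 0x0 << 0 → word 0x3e
word = 0x3e → big-endian bytes:
  [0]=0x3e

3e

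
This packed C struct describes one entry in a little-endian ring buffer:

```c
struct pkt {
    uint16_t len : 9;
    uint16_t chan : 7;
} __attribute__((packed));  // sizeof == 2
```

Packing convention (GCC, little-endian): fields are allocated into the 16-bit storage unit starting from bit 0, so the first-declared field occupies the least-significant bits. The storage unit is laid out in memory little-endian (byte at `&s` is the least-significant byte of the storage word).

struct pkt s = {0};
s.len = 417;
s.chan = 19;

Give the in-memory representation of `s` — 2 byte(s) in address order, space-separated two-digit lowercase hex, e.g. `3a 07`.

a1 27

len:9 = 417 → 0x1a1 << 0 → word 0x01a1
chan:7 = 19 → 0x13 << 9 → word 0x27a1
word = 0x27a1 → little-endian bytes:
  [0]=0xa1  [1]=0x27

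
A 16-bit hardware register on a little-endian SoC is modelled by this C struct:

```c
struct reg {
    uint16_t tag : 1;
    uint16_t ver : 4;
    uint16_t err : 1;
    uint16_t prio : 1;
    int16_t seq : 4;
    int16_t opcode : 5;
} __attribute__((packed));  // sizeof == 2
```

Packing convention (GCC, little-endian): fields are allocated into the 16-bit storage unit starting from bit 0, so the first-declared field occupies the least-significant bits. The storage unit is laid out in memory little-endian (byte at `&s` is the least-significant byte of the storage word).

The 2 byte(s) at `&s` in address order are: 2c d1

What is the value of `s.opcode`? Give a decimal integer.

-6

[0]=0x2c [1]=0xd1 (little-endian) → word 0xd12c
tag [0+:1] = (word>>0) & 0x1 = 0
ver [1+:4] = (word>>1) & 0xf = 6
err [5+:1] = (word>>5) & 0x1 = 1
prio [6+:1] = (word>>6) & 0x1 = 0
seq [7+:4] = (word>>7) & 0xf = 2
opcode [11+:5] = (word>>11) & 0x1f = 26  ←
opcode signed 5b, MSB=1: 26 - 32 = -6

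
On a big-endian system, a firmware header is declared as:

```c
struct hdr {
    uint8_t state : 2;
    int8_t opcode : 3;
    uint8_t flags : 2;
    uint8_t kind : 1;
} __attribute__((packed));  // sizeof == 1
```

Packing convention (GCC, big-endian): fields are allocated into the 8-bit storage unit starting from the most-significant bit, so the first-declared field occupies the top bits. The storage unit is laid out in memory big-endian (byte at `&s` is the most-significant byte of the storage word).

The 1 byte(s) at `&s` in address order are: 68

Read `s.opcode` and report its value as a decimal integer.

-3

[0]=0x68 (big-endian) → word 0x68
state [6+:2] = (word>>6) & 0x3 = 1
opcode [3+:3] = (word>>3) & 0x7 = 5  ←
flags [1+:2] = (word>>1) & 0x3 = 0
kind [0+:1] = (word>>0) & 0x1 = 0
opcode signed 3b, MSB=1: 5 - 8 = -3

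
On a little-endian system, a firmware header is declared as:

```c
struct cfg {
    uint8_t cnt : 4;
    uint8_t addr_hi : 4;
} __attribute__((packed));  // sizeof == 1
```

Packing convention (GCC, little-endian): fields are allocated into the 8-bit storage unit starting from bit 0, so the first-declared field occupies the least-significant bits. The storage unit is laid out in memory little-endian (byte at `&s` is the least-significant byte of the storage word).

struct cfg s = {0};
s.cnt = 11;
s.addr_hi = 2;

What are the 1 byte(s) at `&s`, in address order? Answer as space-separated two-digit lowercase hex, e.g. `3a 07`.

2b

[0+:4] cnt=11 & 0xf = 0xb; word=0x0b
[4+:4] addr_hi=2 & 0xf = 0x2; word=0x2b
word = 0x2b → little-endian bytes:
  [0]=0x2b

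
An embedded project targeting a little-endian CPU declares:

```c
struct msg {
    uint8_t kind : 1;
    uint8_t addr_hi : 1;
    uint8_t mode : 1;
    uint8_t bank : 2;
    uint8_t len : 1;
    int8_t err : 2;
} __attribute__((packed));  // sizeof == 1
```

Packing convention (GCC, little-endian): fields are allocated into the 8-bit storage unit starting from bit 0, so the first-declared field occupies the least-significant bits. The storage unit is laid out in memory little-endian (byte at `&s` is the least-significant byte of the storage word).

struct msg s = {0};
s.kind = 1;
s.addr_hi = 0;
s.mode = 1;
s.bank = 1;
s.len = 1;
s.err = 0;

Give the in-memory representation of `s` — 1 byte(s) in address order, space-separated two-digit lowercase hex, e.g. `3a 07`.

2d

kind (1b) val=1 bits=0x1 at bit 0: 0x01
addr_hi (1b) val=0 bits=0x0 at bit 1: 0x01
mode (1b) val=1 bits=0x1 at bit 2: 0x05
bank (2b) val=1 bits=0x1 at bit 3: 0x0d
len (1b) val=1 bits=0x1 at bit 5: 0x2d
err (2b) val=0 bits=0x0 at bit 6: 0x2d
word = 0x2d → little-endian bytes:
  [0]=0x2d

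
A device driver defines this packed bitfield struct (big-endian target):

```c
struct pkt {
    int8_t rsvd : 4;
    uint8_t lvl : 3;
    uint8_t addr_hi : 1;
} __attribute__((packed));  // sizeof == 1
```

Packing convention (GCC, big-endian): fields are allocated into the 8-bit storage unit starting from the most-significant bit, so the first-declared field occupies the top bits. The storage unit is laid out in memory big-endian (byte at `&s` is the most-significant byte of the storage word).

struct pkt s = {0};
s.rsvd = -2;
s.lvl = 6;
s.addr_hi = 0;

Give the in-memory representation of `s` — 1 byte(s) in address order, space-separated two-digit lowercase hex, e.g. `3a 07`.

[4+:4] rsvd=-2 & 0xf = 0xe; word=0xe0
[1+:3] lvl=6 & 0x7 = 0x6; word=0xec
[0+:1] addr_hi=0 & 0x1 = 0x0; word=0xec
word = 0xec → big-endian bytes:
  [0]=0xec

ec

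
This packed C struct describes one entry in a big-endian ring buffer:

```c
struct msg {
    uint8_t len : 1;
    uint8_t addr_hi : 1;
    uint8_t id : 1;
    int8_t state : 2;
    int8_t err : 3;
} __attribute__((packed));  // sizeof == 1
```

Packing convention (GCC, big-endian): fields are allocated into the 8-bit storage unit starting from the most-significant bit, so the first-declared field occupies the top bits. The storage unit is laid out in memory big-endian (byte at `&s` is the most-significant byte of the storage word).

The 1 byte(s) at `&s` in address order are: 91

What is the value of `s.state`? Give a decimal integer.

[0]=0x91 (big-endian) → word 0x91
len [7+:1] = (word>>7) & 0x1 = 1
addr_hi [6+:1] = (word>>6) & 0x1 = 0
id [5+:1] = (word>>5) & 0x1 = 0
state [3+:2] = (word>>3) & 0x3 = 2  ←
err [0+:3] = (word>>0) & 0x7 = 1
state signed 2b, MSB=1: 2 - 4 = -2

-2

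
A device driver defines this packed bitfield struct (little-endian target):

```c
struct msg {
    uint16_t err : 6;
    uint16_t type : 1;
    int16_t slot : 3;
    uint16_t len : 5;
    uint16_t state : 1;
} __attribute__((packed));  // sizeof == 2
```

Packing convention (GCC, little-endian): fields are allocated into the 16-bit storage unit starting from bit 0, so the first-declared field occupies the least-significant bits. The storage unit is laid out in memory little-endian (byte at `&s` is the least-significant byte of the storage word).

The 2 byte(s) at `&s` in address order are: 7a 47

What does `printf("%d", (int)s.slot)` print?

-2

[0]=0x7a [1]=0x47 (little-endian) → word 0x477a
err [0+:6] = (word>>0) & 0x3f = 58
type [6+:1] = (word>>6) & 0x1 = 1
slot [7+:3] = (word>>7) & 0x7 = 6  ←
len [10+:5] = (word>>10) & 0x1f = 17
state [15+:1] = (word>>15) & 0x1 = 0
slot signed 3b, MSB=1: 6 - 8 = -2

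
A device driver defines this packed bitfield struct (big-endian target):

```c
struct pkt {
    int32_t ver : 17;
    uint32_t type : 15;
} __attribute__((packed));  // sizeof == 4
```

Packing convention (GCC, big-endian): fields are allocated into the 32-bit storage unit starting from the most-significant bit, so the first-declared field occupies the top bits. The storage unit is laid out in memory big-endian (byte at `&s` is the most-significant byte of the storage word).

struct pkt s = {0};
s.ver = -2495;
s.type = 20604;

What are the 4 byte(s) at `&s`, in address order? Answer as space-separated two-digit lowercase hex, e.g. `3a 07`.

fb 20 d0 7c

ver (17b) val=-2495 bits=0x1f641 at bit 15: 0xfb208000
type (15b) val=20604 bits=0x507c at bit 0: 0xfb20d07c
word = 0xfb20d07c → big-endian bytes:
  [0]=0xfb  [1]=0x20  [2]=0xd0  [3]=0x7c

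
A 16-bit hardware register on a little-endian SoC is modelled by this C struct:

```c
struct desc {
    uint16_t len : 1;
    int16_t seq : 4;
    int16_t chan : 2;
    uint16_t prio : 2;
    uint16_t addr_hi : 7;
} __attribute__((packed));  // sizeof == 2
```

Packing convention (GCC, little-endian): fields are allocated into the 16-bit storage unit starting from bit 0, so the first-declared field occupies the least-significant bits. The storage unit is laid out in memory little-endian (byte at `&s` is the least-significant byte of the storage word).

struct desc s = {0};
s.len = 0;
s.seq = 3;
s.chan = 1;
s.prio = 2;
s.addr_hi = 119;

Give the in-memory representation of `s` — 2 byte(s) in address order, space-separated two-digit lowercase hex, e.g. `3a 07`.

len (1b) val=0 bits=0x0 at bit 0: 0x0000
seq (4b) val=3 bits=0x3 at bit 1: 0x0006
chan (2b) val=1 bits=0x1 at bit 5: 0x0026
prio (2b) val=2 bits=0x2 at bit 7: 0x0126
addr_hi (7b) val=119 bits=0x77 at bit 9: 0xef26
word = 0xef26 → little-endian bytes:
  [0]=0x26  [1]=0xef

26 ef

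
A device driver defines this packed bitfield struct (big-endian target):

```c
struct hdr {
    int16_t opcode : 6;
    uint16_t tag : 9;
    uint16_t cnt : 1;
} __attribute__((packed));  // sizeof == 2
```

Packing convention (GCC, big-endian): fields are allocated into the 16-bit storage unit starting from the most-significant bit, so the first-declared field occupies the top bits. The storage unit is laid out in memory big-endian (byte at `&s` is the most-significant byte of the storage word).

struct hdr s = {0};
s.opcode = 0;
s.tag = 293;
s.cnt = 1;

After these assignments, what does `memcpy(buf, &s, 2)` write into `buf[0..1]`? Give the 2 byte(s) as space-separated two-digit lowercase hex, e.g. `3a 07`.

02 4b

opcode (6b) val=0 bits=0x0 at bit 10: 0x0000
tag (9b) val=293 bits=0x125 at bit 1: 0x024a
cnt (1b) val=1 bits=0x1 at bit 0: 0x024b
word = 0x024b → big-endian bytes:
  [0]=0x02  [1]=0x4b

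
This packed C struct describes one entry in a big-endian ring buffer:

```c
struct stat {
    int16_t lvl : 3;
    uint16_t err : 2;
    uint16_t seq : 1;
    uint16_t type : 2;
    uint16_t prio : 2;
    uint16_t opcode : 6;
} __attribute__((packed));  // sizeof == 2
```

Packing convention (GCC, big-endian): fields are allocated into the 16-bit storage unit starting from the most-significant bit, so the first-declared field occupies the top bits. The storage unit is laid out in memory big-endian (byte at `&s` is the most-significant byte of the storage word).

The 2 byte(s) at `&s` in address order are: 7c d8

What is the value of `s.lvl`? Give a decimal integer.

3

[0]=0x7c [1]=0xd8 (big-endian) → word 0x7cd8
lvl [13+:3] = (word>>13) & 0x7 = 3  ←
err [11+:2] = (word>>11) & 0x3 = 3
seq [10+:1] = (word>>10) & 0x1 = 1
type [8+:2] = (word>>8) & 0x3 = 0
prio [6+:2] = (word>>6) & 0x3 = 3
opcode [0+:6] = (word>>0) & 0x3f = 24
lvl signed 3b, MSB=0: value = 3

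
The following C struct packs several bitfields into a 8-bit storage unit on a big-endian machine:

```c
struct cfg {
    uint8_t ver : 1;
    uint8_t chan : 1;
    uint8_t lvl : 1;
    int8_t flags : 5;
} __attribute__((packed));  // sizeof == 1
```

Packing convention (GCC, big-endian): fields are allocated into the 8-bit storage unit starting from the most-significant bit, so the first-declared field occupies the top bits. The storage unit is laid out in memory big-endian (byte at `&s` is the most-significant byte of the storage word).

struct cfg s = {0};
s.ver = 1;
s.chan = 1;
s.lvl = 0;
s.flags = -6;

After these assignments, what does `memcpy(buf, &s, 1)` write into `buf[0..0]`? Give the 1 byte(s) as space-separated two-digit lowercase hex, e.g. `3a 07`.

ver (1b) val=1 bits=0x1 at bit 7: 0x80
chan (1b) val=1 bits=0x1 at bit 6: 0xc0
lvl (1b) val=0 bits=0x0 at bit 5: 0xc0
flags (5b) val=-6 bits=0x1a at bit 0: 0xda
word = 0xda → big-endian bytes:
  [0]=0xda

da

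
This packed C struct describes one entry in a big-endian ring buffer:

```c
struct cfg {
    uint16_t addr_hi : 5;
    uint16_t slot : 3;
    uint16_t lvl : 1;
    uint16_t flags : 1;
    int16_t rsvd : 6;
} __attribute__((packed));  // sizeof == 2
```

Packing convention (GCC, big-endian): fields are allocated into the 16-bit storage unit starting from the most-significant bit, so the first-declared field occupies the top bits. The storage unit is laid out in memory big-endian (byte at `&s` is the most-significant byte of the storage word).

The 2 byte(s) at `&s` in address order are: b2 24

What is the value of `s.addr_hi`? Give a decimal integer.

22

[0]=0xb2 [1]=0x24 (big-endian) → word 0xb224
addr_hi:5 @ bit 11 → (0xb224>>11)&0x1f = 0x16  ←
slot:3 @ bit 8 → (0xb224>>8)&0x7 = 0x2
lvl:1 @ bit 7 → (0xb224>>7)&0x1 = 0x0
flags:1 @ bit 6 → (0xb224>>6)&0x1 = 0x0
rsvd:6 @ bit 0 → (0xb224>>0)&0x3f = 0x24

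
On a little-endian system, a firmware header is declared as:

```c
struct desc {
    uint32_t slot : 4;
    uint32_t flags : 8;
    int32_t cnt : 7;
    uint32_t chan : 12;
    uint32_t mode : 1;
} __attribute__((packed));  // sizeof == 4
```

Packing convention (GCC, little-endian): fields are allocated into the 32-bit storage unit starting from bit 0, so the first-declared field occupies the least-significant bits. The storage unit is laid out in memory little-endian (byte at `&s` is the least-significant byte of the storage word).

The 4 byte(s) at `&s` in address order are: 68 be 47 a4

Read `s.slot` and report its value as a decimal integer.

8

[0]=0x68 [1]=0xbe [2]=0x47 [3]=0xa4 (little-endian) → word 0xa447be68
slot [0+:4] = (word>>0) & 0xf = 8  ←
flags [4+:8] = (word>>4) & 0xff = 230
cnt [12+:7] = (word>>12) & 0x7f = 123
chan [19+:12] = (word>>19) & 0xfff = 1160
mode [31+:1] = (word>>31) & 0x1 = 1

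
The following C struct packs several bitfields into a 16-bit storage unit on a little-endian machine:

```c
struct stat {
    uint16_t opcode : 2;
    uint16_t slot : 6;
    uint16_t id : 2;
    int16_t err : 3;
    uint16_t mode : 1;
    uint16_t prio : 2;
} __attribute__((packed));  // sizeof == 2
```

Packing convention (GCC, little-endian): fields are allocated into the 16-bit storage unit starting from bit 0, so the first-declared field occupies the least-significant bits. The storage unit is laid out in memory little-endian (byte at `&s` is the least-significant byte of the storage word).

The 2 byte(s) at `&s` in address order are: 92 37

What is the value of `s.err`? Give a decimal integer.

-3

[0]=0x92 [1]=0x37 (little-endian) → word 0x3792
opcode [0+:2] = (word>>0) & 0x3 = 2
slot [2+:6] = (word>>2) & 0x3f = 36
id [8+:2] = (word>>8) & 0x3 = 3
err [10+:3] = (word>>10) & 0x7 = 5  ←
mode [13+:1] = (word>>13) & 0x1 = 1
prio [14+:2] = (word>>14) & 0x3 = 0
err signed 3b, MSB=1: 5 - 8 = -3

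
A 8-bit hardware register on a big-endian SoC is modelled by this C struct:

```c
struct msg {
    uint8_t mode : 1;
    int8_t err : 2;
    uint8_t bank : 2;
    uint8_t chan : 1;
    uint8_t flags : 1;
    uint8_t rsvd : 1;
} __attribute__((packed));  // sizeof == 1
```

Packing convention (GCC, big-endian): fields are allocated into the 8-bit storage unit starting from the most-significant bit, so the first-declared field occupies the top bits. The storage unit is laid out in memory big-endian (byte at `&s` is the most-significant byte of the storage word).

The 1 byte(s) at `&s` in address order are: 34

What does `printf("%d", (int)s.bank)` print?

[0]=0x34 (big-endian) → word 0x34
mode [7+:1] = (word>>7) & 0x1 = 0
err [5+:2] = (word>>5) & 0x3 = 1
bank [3+:2] = (word>>3) & 0x3 = 2  ←
chan [2+:1] = (word>>2) & 0x1 = 1
flags [1+:1] = (word>>1) & 0x1 = 0
rsvd [0+:1] = (word>>0) & 0x1 = 0

2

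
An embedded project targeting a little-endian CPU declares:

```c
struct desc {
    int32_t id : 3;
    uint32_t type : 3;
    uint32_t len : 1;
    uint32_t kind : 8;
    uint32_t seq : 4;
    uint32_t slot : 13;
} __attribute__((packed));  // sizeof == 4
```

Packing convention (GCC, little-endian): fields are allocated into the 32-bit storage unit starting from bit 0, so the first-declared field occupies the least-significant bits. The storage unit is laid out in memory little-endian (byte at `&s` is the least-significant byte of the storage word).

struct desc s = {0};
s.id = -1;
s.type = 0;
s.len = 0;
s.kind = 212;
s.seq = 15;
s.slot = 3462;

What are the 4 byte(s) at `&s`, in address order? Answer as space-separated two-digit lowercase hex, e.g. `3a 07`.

id:3 = -1 → 0x7 << 0 → word 0x00000007
type:3 = 0 → 0x0 << 3 → word 0x00000007
len:1 = 0 → 0x0 << 6 → word 0x00000007
kind:8 = 212 → 0xd4 << 7 → word 0x00006a07
seq:4 = 15 → 0xf << 15 → word 0x0007ea07
slot:13 = 3462 → 0xd86 << 19 → word 0x6c37ea07
word = 0x6c37ea07 → little-endian bytes:
  [0]=0x07  [1]=0xea  [2]=0x37  [3]=0x6c

07 ea 37 6c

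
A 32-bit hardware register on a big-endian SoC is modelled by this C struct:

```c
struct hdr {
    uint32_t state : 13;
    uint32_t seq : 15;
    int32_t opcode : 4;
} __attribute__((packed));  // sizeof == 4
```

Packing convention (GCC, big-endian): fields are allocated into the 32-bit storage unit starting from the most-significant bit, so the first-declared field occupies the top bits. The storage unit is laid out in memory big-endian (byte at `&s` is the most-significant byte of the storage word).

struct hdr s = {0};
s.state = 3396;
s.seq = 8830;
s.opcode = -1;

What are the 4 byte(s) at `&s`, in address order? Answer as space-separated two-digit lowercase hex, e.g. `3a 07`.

6a 22 27 ef

state:13 = 3396 → 0xd44 << 19 → word 0x6a200000
seq:15 = 8830 → 0x227e << 4 → word 0x6a2227e0
opcode:4 = -1 → 0xf << 0 → word 0x6a2227ef
word = 0x6a2227ef → big-endian bytes:
  [0]=0x6a  [1]=0x22  [2]=0x27  [3]=0xef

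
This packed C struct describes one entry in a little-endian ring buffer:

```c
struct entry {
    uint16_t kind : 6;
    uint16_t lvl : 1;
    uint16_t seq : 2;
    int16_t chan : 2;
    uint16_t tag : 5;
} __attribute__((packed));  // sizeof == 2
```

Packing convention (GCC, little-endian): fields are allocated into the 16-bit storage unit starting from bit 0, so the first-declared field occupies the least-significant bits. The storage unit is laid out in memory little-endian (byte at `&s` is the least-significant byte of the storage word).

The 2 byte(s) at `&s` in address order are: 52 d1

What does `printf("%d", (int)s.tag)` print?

[0]=0x52 [1]=0xd1 (little-endian) → word 0xd152
kind [0+:6] = (word>>0) & 0x3f = 18
lvl [6+:1] = (word>>6) & 0x1 = 1
seq [7+:2] = (word>>7) & 0x3 = 2
chan [9+:2] = (word>>9) & 0x3 = 0
tag [11+:5] = (word>>11) & 0x1f = 26  ←

26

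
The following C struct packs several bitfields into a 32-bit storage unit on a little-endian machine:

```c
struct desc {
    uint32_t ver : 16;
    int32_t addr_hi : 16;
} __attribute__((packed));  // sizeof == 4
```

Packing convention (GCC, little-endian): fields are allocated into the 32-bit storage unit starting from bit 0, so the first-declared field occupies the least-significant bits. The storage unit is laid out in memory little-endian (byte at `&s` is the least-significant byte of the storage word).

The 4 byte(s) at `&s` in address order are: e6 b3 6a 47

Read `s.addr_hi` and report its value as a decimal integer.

[0]=0xe6 [1]=0xb3 [2]=0x6a [3]=0x47 (little-endian) → word 0x476ab3e6
ver:16 @ bit 0 → (0x476ab3e6>>0)&0xffff = 0xb3e6
addr_hi:16 @ bit 16 → (0x476ab3e6>>16)&0xffff = 0x476a  ←
addr_hi signed 16b, MSB=0: value = 18282

18282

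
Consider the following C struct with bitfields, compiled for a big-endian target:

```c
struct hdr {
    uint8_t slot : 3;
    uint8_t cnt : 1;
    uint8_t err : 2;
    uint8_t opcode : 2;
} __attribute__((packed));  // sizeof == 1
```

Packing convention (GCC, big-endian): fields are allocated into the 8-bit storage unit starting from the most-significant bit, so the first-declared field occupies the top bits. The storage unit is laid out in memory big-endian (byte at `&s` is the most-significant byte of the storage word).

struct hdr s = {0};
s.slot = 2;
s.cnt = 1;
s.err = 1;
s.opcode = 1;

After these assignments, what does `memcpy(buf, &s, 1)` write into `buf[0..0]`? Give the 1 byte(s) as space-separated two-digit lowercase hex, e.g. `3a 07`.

slot (3b) val=2 bits=0x2 at bit 5: 0x40
cnt (1b) val=1 bits=0x1 at bit 4: 0x50
err (2b) val=1 bits=0x1 at bit 2: 0x54
opcode (2b) val=1 bits=0x1 at bit 0: 0x55
word = 0x55 → big-endian bytes:
  [0]=0x55

55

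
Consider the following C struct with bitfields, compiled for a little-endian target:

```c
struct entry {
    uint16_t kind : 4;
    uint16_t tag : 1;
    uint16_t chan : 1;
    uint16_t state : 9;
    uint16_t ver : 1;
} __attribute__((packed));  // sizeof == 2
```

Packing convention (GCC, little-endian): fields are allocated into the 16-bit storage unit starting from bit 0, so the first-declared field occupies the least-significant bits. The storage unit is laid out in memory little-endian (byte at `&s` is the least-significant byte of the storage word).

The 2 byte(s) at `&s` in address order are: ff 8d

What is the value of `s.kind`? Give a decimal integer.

15

[0]=0xff [1]=0x8d (little-endian) → word 0x8dff
kind:4 @ bit 0 → (0x8dff>>0)&0xf = 0xf  ←
tag:1 @ bit 4 → (0x8dff>>4)&0x1 = 0x1
chan:1 @ bit 5 → (0x8dff>>5)&0x1 = 0x1
state:9 @ bit 6 → (0x8dff>>6)&0x1ff = 0x37
ver:1 @ bit 15 → (0x8dff>>15)&0x1 = 0x1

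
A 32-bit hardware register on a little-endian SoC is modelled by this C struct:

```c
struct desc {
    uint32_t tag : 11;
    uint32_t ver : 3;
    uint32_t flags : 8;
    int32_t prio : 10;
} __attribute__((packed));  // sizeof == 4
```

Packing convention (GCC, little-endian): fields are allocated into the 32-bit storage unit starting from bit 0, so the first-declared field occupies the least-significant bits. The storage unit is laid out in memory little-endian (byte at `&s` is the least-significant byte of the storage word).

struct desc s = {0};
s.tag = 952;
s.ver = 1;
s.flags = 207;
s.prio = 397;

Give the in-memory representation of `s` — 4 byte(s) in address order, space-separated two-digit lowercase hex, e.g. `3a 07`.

[0+:11] tag=952 & 0x7ff = 0x3b8; word=0x000003b8
[11+:3] ver=1 & 0x7 = 0x1; word=0x00000bb8
[14+:8] flags=207 & 0xff = 0xcf; word=0x0033cbb8
[22+:10] prio=397 & 0x3ff = 0x18d; word=0x6373cbb8
word = 0x6373cbb8 → little-endian bytes:
  [0]=0xb8  [1]=0xcb  [2]=0x73  [3]=0x63

b8 cb 73 63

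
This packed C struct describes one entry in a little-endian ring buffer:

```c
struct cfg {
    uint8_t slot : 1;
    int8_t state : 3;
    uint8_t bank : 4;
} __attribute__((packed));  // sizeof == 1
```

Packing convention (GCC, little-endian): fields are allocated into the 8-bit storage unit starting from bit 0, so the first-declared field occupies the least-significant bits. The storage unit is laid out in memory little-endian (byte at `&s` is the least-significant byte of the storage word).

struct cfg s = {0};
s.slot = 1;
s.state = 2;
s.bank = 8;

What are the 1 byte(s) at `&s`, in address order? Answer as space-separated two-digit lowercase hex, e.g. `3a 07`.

85

slot:1 = 1 → 0x1 << 0 → word 0x01
state:3 = 2 → 0x2 << 1 → word 0x05
bank:4 = 8 → 0x8 << 4 → word 0x85
word = 0x85 → little-endian bytes:
  [0]=0x85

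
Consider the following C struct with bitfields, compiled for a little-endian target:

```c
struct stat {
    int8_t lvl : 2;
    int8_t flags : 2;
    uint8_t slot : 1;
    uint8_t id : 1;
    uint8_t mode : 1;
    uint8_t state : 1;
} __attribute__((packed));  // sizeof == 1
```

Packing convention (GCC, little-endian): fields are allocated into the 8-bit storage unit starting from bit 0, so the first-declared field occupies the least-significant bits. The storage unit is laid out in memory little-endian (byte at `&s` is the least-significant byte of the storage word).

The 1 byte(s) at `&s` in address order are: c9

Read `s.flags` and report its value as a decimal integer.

[0]=0xc9 (little-endian) → word 0xc9
lvl [0+:2] = (word>>0) & 0x3 = 1
flags [2+:2] = (word>>2) & 0x3 = 2  ←
slot [4+:1] = (word>>4) & 0x1 = 0
id [5+:1] = (word>>5) & 0x1 = 0
mode [6+:1] = (word>>6) & 0x1 = 1
state [7+:1] = (word>>7) & 0x1 = 1
flags signed 2b, MSB=1: 2 - 4 = -2

-2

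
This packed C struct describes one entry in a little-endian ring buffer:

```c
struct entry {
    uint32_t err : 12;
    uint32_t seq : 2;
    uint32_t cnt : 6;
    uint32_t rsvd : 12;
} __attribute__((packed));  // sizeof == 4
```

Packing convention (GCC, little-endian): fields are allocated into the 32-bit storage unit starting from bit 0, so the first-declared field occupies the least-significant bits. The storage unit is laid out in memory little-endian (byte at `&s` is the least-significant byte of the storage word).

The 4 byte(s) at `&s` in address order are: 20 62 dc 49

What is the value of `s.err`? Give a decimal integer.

[0]=0x20 [1]=0x62 [2]=0xdc [3]=0x49 (little-endian) → word 0x49dc6220
err:12 @ bit 0 → (0x49dc6220>>0)&0xfff = 0x220  ←
seq:2 @ bit 12 → (0x49dc6220>>12)&0x3 = 0x2
cnt:6 @ bit 14 → (0x49dc6220>>14)&0x3f = 0x31
rsvd:12 @ bit 20 → (0x49dc6220>>20)&0xfff = 0x49d

544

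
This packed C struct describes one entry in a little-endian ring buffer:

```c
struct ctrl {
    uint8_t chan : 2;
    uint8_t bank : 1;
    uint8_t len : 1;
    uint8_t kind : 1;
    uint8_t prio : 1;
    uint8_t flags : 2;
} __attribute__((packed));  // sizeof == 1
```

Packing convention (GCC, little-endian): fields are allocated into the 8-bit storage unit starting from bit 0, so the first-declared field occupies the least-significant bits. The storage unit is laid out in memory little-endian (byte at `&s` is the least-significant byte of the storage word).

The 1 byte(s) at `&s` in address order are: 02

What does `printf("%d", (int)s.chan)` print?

[0]=0x02 (little-endian) → word 0x02
chan:2 @ bit 0 → (0x02>>0)&0x3 = 0x2  ←
bank:1 @ bit 2 → (0x02>>2)&0x1 = 0x0
len:1 @ bit 3 → (0x02>>3)&0x1 = 0x0
kind:1 @ bit 4 → (0x02>>4)&0x1 = 0x0
prio:1 @ bit 5 → (0x02>>5)&0x1 = 0x0
flags:2 @ bit 6 → (0x02>>6)&0x3 = 0x0

2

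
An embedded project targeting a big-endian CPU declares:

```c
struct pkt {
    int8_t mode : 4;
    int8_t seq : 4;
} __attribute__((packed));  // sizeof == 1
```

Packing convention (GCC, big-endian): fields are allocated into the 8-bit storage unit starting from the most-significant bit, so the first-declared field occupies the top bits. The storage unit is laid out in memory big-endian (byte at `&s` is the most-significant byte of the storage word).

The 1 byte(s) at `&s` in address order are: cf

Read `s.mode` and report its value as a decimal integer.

[0]=0xcf (big-endian) → word 0xcf
mode:4 @ bit 4 → (0xcf>>4)&0xf = 0xc  ←
seq:4 @ bit 0 → (0xcf>>0)&0xf = 0xf
mode signed 4b, MSB=1: 12 - 16 = -4

-4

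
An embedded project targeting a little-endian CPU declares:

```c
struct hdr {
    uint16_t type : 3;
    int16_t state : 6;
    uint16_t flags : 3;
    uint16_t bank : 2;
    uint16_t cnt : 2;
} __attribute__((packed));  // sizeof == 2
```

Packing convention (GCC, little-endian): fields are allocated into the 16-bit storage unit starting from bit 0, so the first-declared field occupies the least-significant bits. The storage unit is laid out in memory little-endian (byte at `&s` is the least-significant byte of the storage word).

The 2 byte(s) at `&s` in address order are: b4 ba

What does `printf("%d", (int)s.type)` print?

[0]=0xb4 [1]=0xba (little-endian) → word 0xbab4
type:3 @ bit 0 → (0xbab4>>0)&0x7 = 0x4  ←
state:6 @ bit 3 → (0xbab4>>3)&0x3f = 0x16
flags:3 @ bit 9 → (0xbab4>>9)&0x7 = 0x5
bank:2 @ bit 12 → (0xbab4>>12)&0x3 = 0x3
cnt:2 @ bit 14 → (0xbab4>>14)&0x3 = 0x2

4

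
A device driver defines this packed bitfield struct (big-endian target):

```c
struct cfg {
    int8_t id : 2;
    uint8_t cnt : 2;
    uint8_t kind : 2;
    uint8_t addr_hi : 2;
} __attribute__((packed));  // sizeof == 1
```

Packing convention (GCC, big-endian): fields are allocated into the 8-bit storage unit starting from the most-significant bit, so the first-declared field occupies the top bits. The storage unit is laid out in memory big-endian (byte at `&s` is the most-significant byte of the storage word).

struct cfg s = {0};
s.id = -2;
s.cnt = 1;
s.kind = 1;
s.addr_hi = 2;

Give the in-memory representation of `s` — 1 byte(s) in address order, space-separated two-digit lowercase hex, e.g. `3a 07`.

96

id:2 = -2 → 0x2 << 6 → word 0x80
cnt:2 = 1 → 0x1 << 4 → word 0x90
kind:2 = 1 → 0x1 << 2 → word 0x94
addr_hi:2 = 2 → 0x2 << 0 → word 0x96
word = 0x96 → big-endian bytes:
  [0]=0x96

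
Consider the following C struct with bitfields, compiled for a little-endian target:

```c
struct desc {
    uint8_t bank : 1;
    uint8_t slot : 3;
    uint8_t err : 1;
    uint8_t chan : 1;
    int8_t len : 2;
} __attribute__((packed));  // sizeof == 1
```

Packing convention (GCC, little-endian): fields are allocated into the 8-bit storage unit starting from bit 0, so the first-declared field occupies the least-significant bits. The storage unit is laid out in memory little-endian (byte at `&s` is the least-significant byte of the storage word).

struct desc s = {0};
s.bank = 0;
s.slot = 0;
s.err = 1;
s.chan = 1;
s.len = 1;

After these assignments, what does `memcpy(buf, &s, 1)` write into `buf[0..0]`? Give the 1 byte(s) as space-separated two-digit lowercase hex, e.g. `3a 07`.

[0+:1] bank=0 & 0x1 = 0x0; word=0x00
[1+:3] slot=0 & 0x7 = 0x0; word=0x00
[4+:1] err=1 & 0x1 = 0x1; word=0x10
[5+:1] chan=1 & 0x1 = 0x1; word=0x30
[6+:2] len=1 & 0x3 = 0x1; word=0x70
word = 0x70 → little-endian bytes:
  [0]=0x70

70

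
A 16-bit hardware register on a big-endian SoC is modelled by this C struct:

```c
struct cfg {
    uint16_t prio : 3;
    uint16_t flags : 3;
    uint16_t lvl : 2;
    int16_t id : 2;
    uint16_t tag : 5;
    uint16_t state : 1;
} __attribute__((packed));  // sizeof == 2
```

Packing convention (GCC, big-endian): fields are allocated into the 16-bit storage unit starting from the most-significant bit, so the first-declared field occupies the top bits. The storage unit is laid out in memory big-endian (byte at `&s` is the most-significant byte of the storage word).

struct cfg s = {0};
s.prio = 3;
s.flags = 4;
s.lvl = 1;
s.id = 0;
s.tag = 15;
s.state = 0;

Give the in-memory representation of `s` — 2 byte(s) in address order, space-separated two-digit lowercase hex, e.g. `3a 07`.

prio:3 = 3 → 0x3 << 13 → word 0x6000
flags:3 = 4 → 0x4 << 10 → word 0x7000
lvl:2 = 1 → 0x1 << 8 → word 0x7100
id:2 = 0 → 0x0 << 6 → word 0x7100
tag:5 = 15 → 0xf << 1 → word 0x711e
state:1 = 0 → 0x0 << 0 → word 0x711e
word = 0x711e → big-endian bytes:
  [0]=0x71  [1]=0x1e

71 1e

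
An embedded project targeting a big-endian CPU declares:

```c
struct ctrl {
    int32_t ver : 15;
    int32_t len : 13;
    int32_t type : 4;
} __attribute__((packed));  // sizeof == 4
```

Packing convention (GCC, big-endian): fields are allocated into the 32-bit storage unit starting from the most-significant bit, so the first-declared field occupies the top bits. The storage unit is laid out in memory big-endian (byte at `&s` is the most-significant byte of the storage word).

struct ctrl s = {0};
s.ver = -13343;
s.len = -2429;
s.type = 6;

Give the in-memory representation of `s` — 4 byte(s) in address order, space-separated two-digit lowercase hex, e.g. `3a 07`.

ver (15b) val=-13343 bits=0x4be1 at bit 17: 0x97c20000
len (13b) val=-2429 bits=0x1683 at bit 4: 0x97c36830
type (4b) val=6 bits=0x6 at bit 0: 0x97c36836
word = 0x97c36836 → big-endian bytes:
  [0]=0x97  [1]=0xc3  [2]=0x68  [3]=0x36

97 c3 68 36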